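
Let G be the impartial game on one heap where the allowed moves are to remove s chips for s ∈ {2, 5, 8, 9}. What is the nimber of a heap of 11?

0

Compute g(0), g(1), … for moves {2, 5, 8, 9}:
g(0) = mex{} = 0
g(1) = mex{} = 0
g(2) = mex{0} = 1
g(3) = mex{0} = 1
g(4) = mex{1} = 0
g(5) = mex{0,1} = 2
g(6) = mex{0} = 1
g(7) = mex{1,2} = 0
g(8) = mex{0,1} = 2
g(9) = mex{0} = 1
g(10) = mex{0,1,2} = 3
g(11) = mex{1} = 0
So g(11) = 0.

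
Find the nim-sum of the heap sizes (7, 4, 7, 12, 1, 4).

13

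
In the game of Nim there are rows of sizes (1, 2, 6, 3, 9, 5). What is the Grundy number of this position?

10

Write each in binary and XOR column by column:
  0001  (1)
  0010  (2)
  0110  (6)
  0011  (3)
  1001  (9)
  0101  (5)
  ----
  1010  (10)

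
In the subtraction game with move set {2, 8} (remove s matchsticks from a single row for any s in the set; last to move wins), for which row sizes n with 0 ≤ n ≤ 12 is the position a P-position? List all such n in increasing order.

0, 1, 4, 5, 10, 11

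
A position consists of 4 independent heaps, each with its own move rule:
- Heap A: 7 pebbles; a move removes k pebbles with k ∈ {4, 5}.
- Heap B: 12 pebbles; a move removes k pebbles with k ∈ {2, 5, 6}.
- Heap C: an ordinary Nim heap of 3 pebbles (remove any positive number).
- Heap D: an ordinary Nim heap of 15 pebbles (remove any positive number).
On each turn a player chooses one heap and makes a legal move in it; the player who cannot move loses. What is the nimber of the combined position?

13

Grundy values for heap A (subtraction set {4, 5}):
g(0) = mex{} = 0
g(1) = mex{} = 0
g(2) = mex{} = 0
g(3) = mex{} = 0
g(4) = mex{0} = 1
g(5) = mex{0} = 1
g(6) = mex{0} = 1
g(7) = mex{0} = 1
So g(7) = 1.
For heap B, compute g(0), g(1), … with moves {2, 5, 6}:
k:     0  1  2  3  4  5  6  7  8  9 10 11 12
g(k):  0  0  1  1  0  2  1  3  0  2  1  0  0
So g(12) = 0.
Heap C is a plain Nim heap of size 3, so its Grundy value is 3.
Heap D is a plain Nim heap of size 15, so its Grundy value is 15.
The value of a disjunctive sum is the nim-sum of the parts.
Combined value = 1 ⊕ 0 ⊕ 3 ⊕ 15 = 13.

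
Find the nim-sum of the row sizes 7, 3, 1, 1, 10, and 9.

Compute the nim-sum pairwise:
7 ⊕ 3 = 4
4 ⊕ 1 = 5
5 ⊕ 1 = 4
4 ⊕ 10 = 14
14 ⊕ 9 = 7

7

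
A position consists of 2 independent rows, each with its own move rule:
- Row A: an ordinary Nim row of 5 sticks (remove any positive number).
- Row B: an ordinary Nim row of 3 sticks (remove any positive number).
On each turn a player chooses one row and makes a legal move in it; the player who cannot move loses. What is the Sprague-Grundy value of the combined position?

6

Row A is a plain Nim row of size 5, so its Grundy value is 5.
Row B is a plain Nim row of size 3, so its Grundy value is 3.
The value of a disjunctive sum is the nim-sum of the parts.
Combined value = 5 ⊕ 3 = 6.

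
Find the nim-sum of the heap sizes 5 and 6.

3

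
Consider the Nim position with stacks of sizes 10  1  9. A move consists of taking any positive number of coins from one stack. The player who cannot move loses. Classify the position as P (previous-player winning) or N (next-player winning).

Compute the nim-sum pairwise:
10 ⊕ 1 = 11
11 ⊕ 9 = 2
The nim-sum is 2 ≠ 0, so this is an N-position: the player to move can win.

N-position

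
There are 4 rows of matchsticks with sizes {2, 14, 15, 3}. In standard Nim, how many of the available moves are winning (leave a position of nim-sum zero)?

Bitwise XOR of the heap sizes:
  0010  (2)
  1110  (14)
  1111  (15)
  0011  (3)
  ----
  0000  (0)
The nim-sum is already 0, so every move leaves a nonzero nim-sum — there are no winning moves.

0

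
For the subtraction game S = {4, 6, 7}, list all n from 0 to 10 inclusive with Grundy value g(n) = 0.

Build the Grundy sequence with g(k) = mex{g(k−s) : s ∈ {4, 6, 7}, s ≤ k}:
g(0) = mex{} = 0
g(1) = mex{} = 0
g(2) = mex{} = 0
g(3) = mex{} = 0
g(4) = mex{0} = 1
g(5) = mex{0} = 1
g(6) = mex{0} = 1
g(7) = mex{0} = 1
g(8) = mex{0,1} = 2
g(9) = mex{0,1} = 2
g(10) = mex{0,1} = 2
The P-positions (g = 0) in 0..10 are 0, 1, 2, 3.

0, 1, 2, 3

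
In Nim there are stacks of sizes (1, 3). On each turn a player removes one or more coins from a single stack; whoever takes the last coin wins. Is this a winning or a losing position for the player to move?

Winning position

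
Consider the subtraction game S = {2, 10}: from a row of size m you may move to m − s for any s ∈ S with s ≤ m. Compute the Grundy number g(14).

Compute g(0), g(1), … for moves {2, 10}:
k:     0  1  2  3  4  5  6  7  8  9 10 11 12 13 14
g(k):  0  0  1  1  0  0  1  1  0  0  1  1  0  0  1
So g(14) = 1.

1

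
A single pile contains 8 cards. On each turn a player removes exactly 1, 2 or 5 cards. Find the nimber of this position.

Grundy values for subtraction set {1, 2, 5}:
g(0) = mex{} = 0
g(1) = mex{0} = 1
g(2) = mex{0,1} = 2
g(3) = mex{1,2} = 0
g(4) = mex{0,2} = 1
g(5) = mex{0,1} = 2
g(6) = mex{1,2} = 0
g(7) = mex{0,2} = 1
g(8) = mex{0,1} = 2
So g(8) = 2.

2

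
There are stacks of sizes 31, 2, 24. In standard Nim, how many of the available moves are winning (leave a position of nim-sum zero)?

1

Nim-sum: 31 XOR 2 XOR 24 = 5.
The overall nim-sum is X = 5. A stack of size p has a winning move iff p XOR X < p (reduce it to p XOR X).
  31: 31 XOR 5 = 26 < 31 — winning move (to 26).
  2: 2 XOR 5 = 7 ≥ 2 — no move.
  24: 24 XOR 5 = 29 ≥ 24 — no move.
That gives 1 winning move.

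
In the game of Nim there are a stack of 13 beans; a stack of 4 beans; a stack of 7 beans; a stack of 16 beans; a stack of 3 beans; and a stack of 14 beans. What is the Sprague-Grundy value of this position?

Bitwise XOR of the heap sizes:
  01101  (13)
  00100  (4)
  00111  (7)
  10000  (16)
  00011  (3)
  01110  (14)
  -----
  10011  (19)

19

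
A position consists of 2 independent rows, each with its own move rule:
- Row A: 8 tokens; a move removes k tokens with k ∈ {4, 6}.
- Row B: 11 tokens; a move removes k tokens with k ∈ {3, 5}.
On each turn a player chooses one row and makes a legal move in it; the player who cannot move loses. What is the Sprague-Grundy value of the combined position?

3

For row A, compute g(0), g(1), … with moves {4, 6}:
g(0) = mex{} = 0
g(1) = mex{} = 0
g(2) = mex{} = 0
g(3) = mex{} = 0
g(4) = mex{0} = 1
g(5) = mex{0} = 1
g(6) = mex{0} = 1
g(7) = mex{0} = 1
g(8) = mex{0,1} = 2
So g(8) = 2.
Build the Grundy sequence for row B with g(k) = mex{g(k−s) : s ∈ {3, 5}, s ≤ k}:
g(0) = mex{} = 0
g(1) = mex{} = 0
g(2) = mex{} = 0
g(3) = mex{0} = 1
g(4) = mex{0} = 1
g(5) = mex{0} = 1
g(6) = mex{0,1} = 2
g(7) = mex{0,1} = 2
g(8) = mex{1} = 0
g(9) = mex{1,2} = 0
g(10) = mex{1,2} = 0
g(11) = mex{0,2} = 1
So g(11) = 1.
The value of a disjunctive sum is the nim-sum of the parts.
Combined value = 2 XOR 1 = 3.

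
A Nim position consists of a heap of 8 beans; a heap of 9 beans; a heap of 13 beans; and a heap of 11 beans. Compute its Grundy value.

Nim-sum: 8 ^ 9 ^ 13 ^ 11 = 7.

7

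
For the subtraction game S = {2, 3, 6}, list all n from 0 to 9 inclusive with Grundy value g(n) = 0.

0, 1, 5, 9

Compute g(0), g(1), … for moves {2, 3, 6}:
g(0) = mex{} = 0
g(1) = mex{} = 0
g(2) = mex{0} = 1
g(3) = mex{0} = 1
g(4) = mex{0,1} = 2
g(5) = mex{1} = 0
g(6) = mex{0,1,2} = 3
g(7) = mex{0,2} = 1
g(8) = mex{0,1,3} = 2
g(9) = mex{1,3} = 0
The P-positions (g = 0) in 0..9 are 0, 1, 5, 9.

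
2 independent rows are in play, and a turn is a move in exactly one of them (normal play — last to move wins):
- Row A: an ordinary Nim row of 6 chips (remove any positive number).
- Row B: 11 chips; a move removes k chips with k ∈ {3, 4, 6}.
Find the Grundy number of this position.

Row A is a plain Nim row of size 6, so its Grundy value is 6.
Build the Grundy sequence for row B with g(k) = mex{g(k−s) : s ∈ {3, 4, 6}, s ≤ k}:
g(0) = mex{} = 0
g(1) = mex{} = 0
g(2) = mex{} = 0
g(3) = mex{0} = 1
g(4) = mex{0} = 1
g(5) = mex{0} = 1
g(6) = mex{0,1} = 2
g(7) = mex{0,1} = 2
g(8) = mex{0,1} = 2
g(9) = mex{1,2} = 0
g(10) = mex{1,2} = 0
g(11) = mex{1,2} = 0
So g(11) = 0.
The value of a disjunctive sum is the nim-sum of the parts.
Combined value = 6 XOR 0 = 6.

6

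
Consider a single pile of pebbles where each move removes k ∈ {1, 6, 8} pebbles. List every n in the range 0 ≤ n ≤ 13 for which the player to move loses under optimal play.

0, 2, 4, 7, 9, 11

Grundy values for subtraction set {1, 6, 8}:
g(0) = mex{} = 0
g(1) = mex{0} = 1
g(2) = mex{1} = 0
g(3) = mex{0} = 1
g(4) = mex{1} = 0
g(5) = mex{0} = 1
g(6) = mex{0,1} = 2
g(7) = mex{1,2} = 0
g(8) = mex{0} = 1
g(9) = mex{1} = 0
g(10) = mex{0} = 1
g(11) = mex{1} = 0
g(12) = mex{0,2} = 1
g(13) = mex{0,1} = 2
The P-positions (g = 0) in 0..13 are 0, 2, 4, 7, 9, 11.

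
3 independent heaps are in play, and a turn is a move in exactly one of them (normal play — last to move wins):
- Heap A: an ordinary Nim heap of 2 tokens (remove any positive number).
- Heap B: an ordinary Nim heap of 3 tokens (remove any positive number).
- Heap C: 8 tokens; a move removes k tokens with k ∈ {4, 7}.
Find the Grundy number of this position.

3

Heap A is a plain Nim heap of size 2, so its Grundy value is 2.
Heap B is a plain Nim heap of size 3, so its Grundy value is 3.
Build the Grundy sequence for heap C with g(k) = mex{g(k−s) : s ∈ {4, 7}, s ≤ k}:
k:     0  1  2  3  4  5  6  7  8
g(k):  0  0  0  0  1  1  1  1  2
So g(8) = 2.
By the Sprague-Grundy theorem, the Grundy value of a sum of independent games is the XOR of the component values.
Combined value = 2 ⊕ 3 ⊕ 2 = 3.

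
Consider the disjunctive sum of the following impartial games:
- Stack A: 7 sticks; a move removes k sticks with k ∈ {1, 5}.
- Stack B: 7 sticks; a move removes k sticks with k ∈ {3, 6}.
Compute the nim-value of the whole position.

3

Grundy values for stack A (subtraction set {1, 5}):
k:     0  1  2  3  4  5  6  7
g(k):  0  1  0  1  0  1  0  1
So g(7) = 1.
Grundy values for stack B (subtraction set {3, 6}):
k:     0  1  2  3  4  5  6  7
g(k):  0  0  0  1  1  1  2  2
So g(7) = 2.
The value of a disjunctive sum is the nim-sum of the parts.
Combined value = 1 ⊕ 2 = 3.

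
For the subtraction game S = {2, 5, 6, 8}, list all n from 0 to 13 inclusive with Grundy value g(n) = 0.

0, 1, 4, 11

Build the Grundy sequence with g(k) = mex{g(k−s) : s ∈ {2, 5, 6, 8}, s ≤ k}:
k:     0  1  2  3  4  5  6  7  8  9 10 11 12 13
g(k):  0  0  1  1  0  2  1  3  2  2  3  0  2  1
The P-positions (g = 0) in 0..13 are 0, 1, 4, 11.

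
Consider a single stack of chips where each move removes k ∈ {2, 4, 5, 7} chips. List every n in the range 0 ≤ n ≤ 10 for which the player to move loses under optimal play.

Build the Grundy sequence with g(k) = mex{g(k−s) : s ∈ {2, 4, 5, 7}, s ≤ k}:
k:     0  1  2  3  4  5  6  7  8  9 10
g(k):  0  0  1  1  2  2  3  3  4  0  0
The P-positions (g = 0) in 0..10 are 0, 1, 9, 10.

0, 1, 9, 10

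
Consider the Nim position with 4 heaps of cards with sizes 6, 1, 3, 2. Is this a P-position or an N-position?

N-position

Bitwise XOR of the heap sizes:
  110  (6)
  001  (1)
  011  (3)
  010  (2)
  ---
  110  (6)
The nim-sum is 6 ≠ 0, so this is an N-position: the player to move can win.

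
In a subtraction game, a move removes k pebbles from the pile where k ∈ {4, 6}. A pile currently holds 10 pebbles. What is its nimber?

Build the Grundy sequence with g(k) = mex{g(k−s) : s ∈ {4, 6}, s ≤ k}:
g(0) = mex{} = 0
g(1) = mex{} = 0
g(2) = mex{} = 0
g(3) = mex{} = 0
g(4) = mex{0} = 1
g(5) = mex{0} = 1
g(6) = mex{0} = 1
g(7) = mex{0} = 1
g(8) = mex{0,1} = 2
g(9) = mex{0,1} = 2
g(10) = mex{1} = 0
So g(10) = 0.

0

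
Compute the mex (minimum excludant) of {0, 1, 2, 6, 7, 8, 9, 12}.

The values 0, 1, 2 are all present; 3 is the first non-negative integer missing from the set.

3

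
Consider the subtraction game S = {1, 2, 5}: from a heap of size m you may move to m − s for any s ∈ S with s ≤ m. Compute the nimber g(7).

1

Build the Grundy sequence with g(k) = mex{g(k−s) : s ∈ {1, 2, 5}, s ≤ k}:
g(0) = mex{} = 0
g(1) = mex{0} = 1
g(2) = mex{0,1} = 2
g(3) = mex{1,2} = 0
g(4) = mex{0,2} = 1
g(5) = mex{0,1} = 2
g(6) = mex{1,2} = 0
g(7) = mex{0,2} = 1
So g(7) = 1.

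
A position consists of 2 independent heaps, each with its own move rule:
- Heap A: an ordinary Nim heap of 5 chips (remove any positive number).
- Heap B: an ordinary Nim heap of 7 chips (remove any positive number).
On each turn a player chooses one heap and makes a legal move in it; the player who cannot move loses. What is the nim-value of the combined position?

2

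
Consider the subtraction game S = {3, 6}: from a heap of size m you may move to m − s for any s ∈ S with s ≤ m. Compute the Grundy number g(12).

1

Build the Grundy sequence with g(k) = mex{g(k−s) : s ∈ {3, 6}, s ≤ k}:
g(0) = mex{} = 0
g(1) = mex{} = 0
g(2) = mex{} = 0
g(3) = mex{0} = 1
g(4) = mex{0} = 1
g(5) = mex{0} = 1
g(6) = mex{0,1} = 2
g(7) = mex{0,1} = 2
g(8) = mex{0,1} = 2
g(9) = mex{1,2} = 0
g(10) = mex{1,2} = 0
g(11) = mex{1,2} = 0
g(12) = mex{0,2} = 1
So g(12) = 1.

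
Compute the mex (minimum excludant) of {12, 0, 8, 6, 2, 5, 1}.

The values 0, 1, 2 are all present; 3 is the first non-negative integer missing from the set.

3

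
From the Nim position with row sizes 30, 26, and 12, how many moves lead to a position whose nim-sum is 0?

3

Compute the nim-sum pairwise:
30 ⊕ 26 = 4
4 ⊕ 12 = 8
The overall nim-sum is X = 8. A row of size p has a winning move iff p XOR X < p (reduce it to p XOR X).
  30: 30 XOR 8 = 22 < 30 — winning move (to 22).
  26: 26 XOR 8 = 18 < 26 — winning move (to 18).
  12: 12 XOR 8 = 4 < 12 — winning move (to 4).
That gives 3 winning moves.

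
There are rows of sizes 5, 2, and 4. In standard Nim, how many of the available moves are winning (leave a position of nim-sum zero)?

In binary:
  101  (5)
  010  (2)
  100  (4)
  ---
  011  (3)
The overall nim-sum is X = 3. A row of size p has a winning move iff p XOR X < p (reduce it to p XOR X).
  5: 5 XOR 3 = 6 ≥ 5 — no move.
  2: 2 XOR 3 = 1 < 2 — winning move (to 1).
  4: 4 XOR 3 = 7 ≥ 4 — no move.
That gives 1 winning move.

1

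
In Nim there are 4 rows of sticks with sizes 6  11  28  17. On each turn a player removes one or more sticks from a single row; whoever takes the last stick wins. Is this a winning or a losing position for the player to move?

Losing position

Compute the nim-sum pairwise:
6 ^ 11 = 13
13 ^ 28 = 17
17 ^ 17 = 0
The nim-sum is 0, so this is a P-position: the player to move is in a losing position under optimal play.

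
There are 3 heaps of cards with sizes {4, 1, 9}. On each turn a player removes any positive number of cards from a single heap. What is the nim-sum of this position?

12

Nim-sum: 4 XOR 1 XOR 9 = 12.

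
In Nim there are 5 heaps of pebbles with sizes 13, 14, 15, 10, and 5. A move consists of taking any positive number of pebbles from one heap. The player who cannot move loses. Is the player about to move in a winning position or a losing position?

Compute the nim-sum pairwise:
13 ^ 14 = 3
3 ^ 15 = 12
12 ^ 10 = 6
6 ^ 5 = 3
The nim-sum is 3 ≠ 0, so this is an N-position: the player to move can win.

Winning position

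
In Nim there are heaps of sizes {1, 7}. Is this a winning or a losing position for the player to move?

Winning position

Compute the nim-sum pairwise:
1 XOR 7 = 6
The nim-sum is 6 ≠ 0, so this is an N-position: the player to move can win.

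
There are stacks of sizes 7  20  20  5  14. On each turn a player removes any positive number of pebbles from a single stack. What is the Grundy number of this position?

12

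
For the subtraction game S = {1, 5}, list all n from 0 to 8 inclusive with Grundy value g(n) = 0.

Build the Grundy sequence with g(k) = mex{g(k−s) : s ∈ {1, 5}, s ≤ k}:
k:     0  1  2  3  4  5  6  7  8
g(k):  0  1  0  1  0  1  0  1  0
The P-positions (g = 0) in 0..8 are 0, 2, 4, 6, 8.

0, 2, 4, 6, 8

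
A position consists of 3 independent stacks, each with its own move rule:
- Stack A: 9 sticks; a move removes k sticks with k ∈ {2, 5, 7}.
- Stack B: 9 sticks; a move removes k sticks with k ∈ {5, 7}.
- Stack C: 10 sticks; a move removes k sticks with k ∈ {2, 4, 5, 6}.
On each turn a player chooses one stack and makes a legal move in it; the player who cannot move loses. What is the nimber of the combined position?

Grundy values for stack A (subtraction set {2, 5, 7}):
k:     0  1  2  3  4  5  6  7  8  9
g(k):  0  0  1  1  0  2  1  3  2  2
So g(9) = 2.
Grundy values for stack B (subtraction set {5, 7}):
k:     0  1  2  3  4  5  6  7  8  9
g(k):  0  0  0  0  0  1  1  1  1  1
So g(9) = 1.
Build the Grundy sequence for stack C with g(k) = mex{g(k−s) : s ∈ {2, 4, 5, 6}, s ≤ k}:
g(0) = mex{} = 0
g(1) = mex{} = 0
g(2) = mex{0} = 1
g(3) = mex{0} = 1
g(4) = mex{0,1} = 2
g(5) = mex{0,1} = 2
g(6) = mex{0,1,2} = 3
g(7) = mex{0,1,2} = 3
g(8) = mex{1,2,3} = 0
g(9) = mex{1,2,3} = 0
g(10) = mex{0,2,3} = 1
So g(10) = 1.
The value of a disjunctive sum is the nim-sum of the parts.
Combined value = 2 ⊕ 1 ⊕ 1 = 2.

2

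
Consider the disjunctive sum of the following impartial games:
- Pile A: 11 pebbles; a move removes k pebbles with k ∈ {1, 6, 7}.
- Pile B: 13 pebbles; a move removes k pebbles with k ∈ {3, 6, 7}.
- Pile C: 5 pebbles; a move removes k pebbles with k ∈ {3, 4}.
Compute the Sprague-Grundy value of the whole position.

3

Build the Grundy sequence for pile A with g(k) = mex{g(k−s) : s ∈ {1, 6, 7}, s ≤ k}:
k:     0  1  2  3  4  5  6  7  8  9 10 11
g(k):  0  1  0  1  0  1  2  3  2  3  2  3
So g(11) = 3.
For pile B, compute g(0), g(1), … with moves {3, 6, 7}:
g(0) = mex{} = 0
g(1) = mex{} = 0
g(2) = mex{} = 0
g(3) = mex{0} = 1
g(4) = mex{0} = 1
g(5) = mex{0} = 1
g(6) = mex{0,1} = 2
g(7) = mex{0,1} = 2
g(8) = mex{0,1} = 2
g(9) = mex{0,1,2} = 3
g(10) = mex{1,2} = 0
g(11) = mex{1,2} = 0
g(12) = mex{1,2,3} = 0
g(13) = mex{0,2} = 1
So g(13) = 1.
Build the Grundy sequence for pile C with g(k) = mex{g(k−s) : s ∈ {3, 4}, s ≤ k}:
k:     0  1  2  3  4  5
g(k):  0  0  0  1  1  1
So g(5) = 1.
The value of a disjunctive sum is the nim-sum of the parts.
Combined value = 3 XOR 1 XOR 1 = 3.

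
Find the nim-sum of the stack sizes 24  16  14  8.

14

In binary:
  11000  (24)
  10000  (16)
  01110  (14)
  01000  (8)
  -----
  01110  (14)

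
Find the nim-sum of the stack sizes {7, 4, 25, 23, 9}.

4

Compute the nim-sum pairwise:
7 ⊕ 4 = 3
3 ⊕ 25 = 26
26 ⊕ 23 = 13
13 ⊕ 9 = 4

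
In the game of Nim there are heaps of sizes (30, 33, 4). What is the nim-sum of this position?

59

Bitwise XOR of the heap sizes:
  011110  (30)
  100001  (33)
  000100  (4)
  ------
  111011  (59)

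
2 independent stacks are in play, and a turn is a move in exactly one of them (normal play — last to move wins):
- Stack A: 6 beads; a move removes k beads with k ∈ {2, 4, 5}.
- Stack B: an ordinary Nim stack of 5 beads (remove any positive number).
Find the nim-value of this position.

For stack A, compute g(0), g(1), … with moves {2, 4, 5}:
g(0) = mex{} = 0
g(1) = mex{} = 0
g(2) = mex{0} = 1
g(3) = mex{0} = 1
g(4) = mex{0,1} = 2
g(5) = mex{0,1} = 2
g(6) = mex{0,1,2} = 3
So g(6) = 3.
Stack B is a plain Nim stack of size 5, so its Grundy value is 5.
The value of a disjunctive sum is the nim-sum of the parts.
Combined value = 3 XOR 5 = 6.

6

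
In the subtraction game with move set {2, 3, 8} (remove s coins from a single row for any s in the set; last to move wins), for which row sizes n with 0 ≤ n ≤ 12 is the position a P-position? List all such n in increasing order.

Build the Grundy sequence with g(k) = mex{g(k−s) : s ∈ {2, 3, 8}, s ≤ k}:
g(0) = mex{} = 0
g(1) = mex{} = 0
g(2) = mex{0} = 1
g(3) = mex{0} = 1
g(4) = mex{0,1} = 2
g(5) = mex{1} = 0
g(6) = mex{1,2} = 0
g(7) = mex{0,2} = 1
g(8) = mex{0} = 1
g(9) = mex{0,1} = 2
g(10) = mex{1} = 0
g(11) = mex{1,2} = 0
g(12) = mex{0,2} = 1
The P-positions (g = 0) in 0..12 are 0, 1, 5, 6, 10, 11.

0, 1, 5, 6, 10, 11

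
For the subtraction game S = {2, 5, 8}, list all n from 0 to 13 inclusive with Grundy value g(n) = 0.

0, 1, 4, 7, 10, 11

Build the Grundy sequence with g(k) = mex{g(k−s) : s ∈ {2, 5, 8}, s ≤ k}:
k:     0  1  2  3  4  5  6  7  8  9 10 11 12 13
g(k):  0  0  1  1  0  2  1  0  2  1  0  0  1  1
The P-positions (g = 0) in 0..13 are 0, 1, 4, 7, 10, 11.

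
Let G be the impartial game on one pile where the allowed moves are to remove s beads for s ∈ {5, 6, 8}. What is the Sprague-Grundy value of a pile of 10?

2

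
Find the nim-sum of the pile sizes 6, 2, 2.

6

In binary:
  110  (6)
  010  (2)
  010  (2)
  ---
  110  (6)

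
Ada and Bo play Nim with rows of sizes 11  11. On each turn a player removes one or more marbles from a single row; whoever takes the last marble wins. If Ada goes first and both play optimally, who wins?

Nim-sum: 11 XOR 11 = 0.
The nim-sum is 0, so this is a P-position: the player to move is in a losing position under optimal play; Ada is about to move from it and so loses — Bo wins.

Bo wins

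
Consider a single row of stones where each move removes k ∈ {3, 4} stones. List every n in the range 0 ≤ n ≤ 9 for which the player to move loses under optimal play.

Grundy values for subtraction set {3, 4}:
g(0) = mex{} = 0
g(1) = mex{} = 0
g(2) = mex{} = 0
g(3) = mex{0} = 1
g(4) = mex{0} = 1
g(5) = mex{0} = 1
g(6) = mex{0,1} = 2
g(7) = mex{1} = 0
g(8) = mex{1} = 0
g(9) = mex{1,2} = 0
The P-positions (g = 0) in 0..9 are 0, 1, 2, 7, 8, 9.

0, 1, 2, 7, 8, 9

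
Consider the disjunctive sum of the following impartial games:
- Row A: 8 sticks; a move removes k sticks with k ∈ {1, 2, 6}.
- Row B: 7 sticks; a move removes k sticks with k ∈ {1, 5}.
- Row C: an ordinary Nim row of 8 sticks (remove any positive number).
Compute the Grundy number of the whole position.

8

Build the Grundy sequence for row A with g(k) = mex{g(k−s) : s ∈ {1, 2, 6}, s ≤ k}:
k:     0  1  2  3  4  5  6  7  8
g(k):  0  1  2  0  1  2  3  0  1
So g(8) = 1.
Grundy values for row B (subtraction set {1, 5}):
g(0) = mex{} = 0
g(1) = mex{0} = 1
g(2) = mex{1} = 0
g(3) = mex{0} = 1
g(4) = mex{1} = 0
g(5) = mex{0} = 1
g(6) = mex{1} = 0
g(7) = mex{0} = 1
So g(7) = 1.
Row C is a plain Nim row of size 8, so its Grundy value is 8.
The value of a disjunctive sum is the nim-sum of the parts.
Combined value = 1 ⊕ 1 ⊕ 8 = 8.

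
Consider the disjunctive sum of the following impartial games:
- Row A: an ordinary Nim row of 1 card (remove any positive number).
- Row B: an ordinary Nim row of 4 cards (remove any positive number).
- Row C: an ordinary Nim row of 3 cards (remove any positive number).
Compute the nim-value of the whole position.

6

Row A is a plain Nim row of size 1, so its Grundy value is 1.
Row B is a plain Nim row of size 4, so its Grundy value is 4.
Row C is a plain Nim row of size 3, so its Grundy value is 3.
The value of a disjunctive sum is the nim-sum of the parts.
Combined value = 1 ⊕ 4 ⊕ 3 = 6.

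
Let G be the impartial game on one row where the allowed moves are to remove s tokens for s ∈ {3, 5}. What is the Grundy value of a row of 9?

Grundy values for subtraction set {3, 5}:
g(0) = mex{} = 0
g(1) = mex{} = 0
g(2) = mex{} = 0
g(3) = mex{0} = 1
g(4) = mex{0} = 1
g(5) = mex{0} = 1
g(6) = mex{0,1} = 2
g(7) = mex{0,1} = 2
g(8) = mex{1} = 0
g(9) = mex{1,2} = 0
So g(9) = 0.

0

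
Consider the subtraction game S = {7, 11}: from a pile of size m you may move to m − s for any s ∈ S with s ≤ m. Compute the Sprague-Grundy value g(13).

1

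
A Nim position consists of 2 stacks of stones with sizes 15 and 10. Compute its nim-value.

Nim-sum: 15 ⊕ 10 = 5.

5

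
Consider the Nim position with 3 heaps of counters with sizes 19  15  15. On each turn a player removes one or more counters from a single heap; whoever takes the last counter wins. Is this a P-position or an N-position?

N-position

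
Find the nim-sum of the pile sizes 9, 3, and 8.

Write each in binary and XOR column by column:
  1001  (9)
  0011  (3)
  1000  (8)
  ----
  0010  (2)

2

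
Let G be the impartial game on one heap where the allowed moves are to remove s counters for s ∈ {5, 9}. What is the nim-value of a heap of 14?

0

Build the Grundy sequence with g(k) = mex{g(k−s) : s ∈ {5, 9}, s ≤ k}:
k:     0  1  2  3  4  5  6  7  8  9 10 11 12 13 14
g(k):  0  0  0  0  0  1  1  1  1  1  2  2  2  2  0
So g(14) = 0.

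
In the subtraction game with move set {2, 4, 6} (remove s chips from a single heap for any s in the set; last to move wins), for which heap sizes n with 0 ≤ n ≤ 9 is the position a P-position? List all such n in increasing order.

Compute g(0), g(1), … for moves {2, 4, 6}:
k:     0  1  2  3  4  5  6  7  8  9
g(k):  0  0  1  1  2  2  3  3  0  0
The P-positions (g = 0) in 0..9 are 0, 1, 8, 9.

0, 1, 8, 9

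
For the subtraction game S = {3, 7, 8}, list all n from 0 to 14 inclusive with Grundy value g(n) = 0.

0, 1, 2, 6, 11, 12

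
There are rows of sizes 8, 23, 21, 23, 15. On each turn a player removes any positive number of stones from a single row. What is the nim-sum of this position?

Write each in binary and XOR column by column:
  01000  (8)
  10111  (23)
  10101  (21)
  10111  (23)
  01111  (15)
  -----
  10010  (18)

18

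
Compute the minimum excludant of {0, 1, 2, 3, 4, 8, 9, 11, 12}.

5

The values 0, 1, 2, 3, 4 are all present; 5 is the first non-negative integer missing from the set.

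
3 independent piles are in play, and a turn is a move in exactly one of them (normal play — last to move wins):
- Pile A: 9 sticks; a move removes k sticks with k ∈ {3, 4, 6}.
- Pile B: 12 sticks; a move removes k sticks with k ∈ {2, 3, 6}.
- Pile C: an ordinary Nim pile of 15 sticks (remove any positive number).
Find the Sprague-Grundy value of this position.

14

Grundy values for pile A (subtraction set {3, 4, 6}):
k:     0  1  2  3  4  5  6  7  8  9
g(k):  0  0  0  1  1  1  2  2  2  0
So g(9) = 0.
Build the Grundy sequence for pile B with g(k) = mex{g(k−s) : s ∈ {2, 3, 6}, s ≤ k}:
g(0) = mex{} = 0
g(1) = mex{} = 0
g(2) = mex{0} = 1
g(3) = mex{0} = 1
g(4) = mex{0,1} = 2
g(5) = mex{1} = 0
g(6) = mex{0,1,2} = 3
g(7) = mex{0,2} = 1
g(8) = mex{0,1,3} = 2
g(9) = mex{1,3} = 0
g(10) = mex{1,2} = 0
g(11) = mex{0,2} = 1
g(12) = mex{0,3} = 1
So g(12) = 1.
Pile C is a plain Nim pile of size 15, so its Grundy value is 15.
The value of a disjunctive sum is the nim-sum of the parts.
Combined value = 0 XOR 1 XOR 15 = 14.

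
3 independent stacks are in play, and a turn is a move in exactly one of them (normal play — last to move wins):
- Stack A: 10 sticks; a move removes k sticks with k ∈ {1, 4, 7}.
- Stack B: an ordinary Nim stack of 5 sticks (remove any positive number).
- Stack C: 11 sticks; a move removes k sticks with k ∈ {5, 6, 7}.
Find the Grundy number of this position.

7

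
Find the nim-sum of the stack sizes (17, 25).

Nim-sum: 17 XOR 25 = 8.

8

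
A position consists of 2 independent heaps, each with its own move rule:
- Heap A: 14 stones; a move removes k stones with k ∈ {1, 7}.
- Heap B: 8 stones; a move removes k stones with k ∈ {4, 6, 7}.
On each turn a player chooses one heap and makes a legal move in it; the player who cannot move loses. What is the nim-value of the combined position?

For heap A, compute g(0), g(1), … with moves {1, 7}:
g(0) = mex{} = 0
g(1) = mex{0} = 1
g(2) = mex{1} = 0
g(3) = mex{0} = 1
g(4) = mex{1} = 0
g(5) = mex{0} = 1
g(6) = mex{1} = 0
g(7) = mex{0} = 1
g(8) = mex{1} = 0
g(9) = mex{0} = 1
g(10) = mex{1} = 0
g(11) = mex{0} = 1
g(12) = mex{1} = 0
g(13) = mex{0} = 1
g(14) = mex{1} = 0
So g(14) = 0.
Grundy values for heap B (subtraction set {4, 6, 7}):
k:     0  1  2  3  4  5  6  7  8
g(k):  0  0  0  0  1  1  1  1  2
So g(8) = 2.
By the Sprague-Grundy theorem, the Grundy value of a sum of independent games is the XOR of the component values.
Combined value = 0 XOR 2 = 2.

2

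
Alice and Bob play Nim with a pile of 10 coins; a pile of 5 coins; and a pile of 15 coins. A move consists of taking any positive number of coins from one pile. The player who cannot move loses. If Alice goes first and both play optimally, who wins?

Bob wins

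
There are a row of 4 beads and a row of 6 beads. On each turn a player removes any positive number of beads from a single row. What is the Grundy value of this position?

2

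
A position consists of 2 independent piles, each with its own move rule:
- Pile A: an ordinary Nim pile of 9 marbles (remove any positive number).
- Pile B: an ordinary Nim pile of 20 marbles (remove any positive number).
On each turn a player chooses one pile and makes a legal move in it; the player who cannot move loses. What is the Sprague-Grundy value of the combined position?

Pile A is a plain Nim pile of size 9, so its Grundy value is 9.
Pile B is a plain Nim pile of size 20, so its Grundy value is 20.
The value of a disjunctive sum is the nim-sum of the parts.
Combined value = 9 ⊕ 20 = 29.

29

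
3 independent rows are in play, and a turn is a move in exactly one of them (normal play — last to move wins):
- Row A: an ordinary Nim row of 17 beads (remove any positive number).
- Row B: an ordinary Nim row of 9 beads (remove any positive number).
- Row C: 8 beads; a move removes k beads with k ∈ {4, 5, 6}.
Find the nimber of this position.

26

Row A is a plain Nim row of size 17, so its Grundy value is 17.
Row B is a plain Nim row of size 9, so its Grundy value is 9.
For row C, compute g(0), g(1), … with moves {4, 5, 6}:
k:     0  1  2  3  4  5  6  7  8
g(k):  0  0  0  0  1  1  1  1  2
So g(8) = 2.
By the Sprague-Grundy theorem, the Grundy value of a sum of independent games is the XOR of the component values.
Combined value = 17 ⊕ 9 ⊕ 2 = 26.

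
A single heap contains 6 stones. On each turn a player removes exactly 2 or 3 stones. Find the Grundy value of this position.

0

Grundy values for subtraction set {2, 3}:
g(0) = mex{} = 0
g(1) = mex{} = 0
g(2) = mex{0} = 1
g(3) = mex{0} = 1
g(4) = mex{0,1} = 2
g(5) = mex{1} = 0
g(6) = mex{1,2} = 0
So g(6) = 0.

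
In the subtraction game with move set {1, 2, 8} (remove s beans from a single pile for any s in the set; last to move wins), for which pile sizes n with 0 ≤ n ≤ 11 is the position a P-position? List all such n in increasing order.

0, 3, 6, 9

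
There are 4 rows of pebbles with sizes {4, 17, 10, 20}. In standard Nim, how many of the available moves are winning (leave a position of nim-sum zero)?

1

Write each in binary and XOR column by column:
  00100  (4)
  10001  (17)
  01010  (10)
  10100  (20)
  -----
  01011  (11)
The overall nim-sum is X = 11. A row of size p has a winning move iff p XOR X < p (reduce it to p XOR X).
  4: 4 XOR 11 = 15 ≥ 4 — no move.
  17: 17 XOR 11 = 26 ≥ 17 — no move.
  10: 10 XOR 11 = 1 < 10 — winning move (to 1).
  20: 20 XOR 11 = 31 ≥ 20 — no move.
That gives 1 winning move.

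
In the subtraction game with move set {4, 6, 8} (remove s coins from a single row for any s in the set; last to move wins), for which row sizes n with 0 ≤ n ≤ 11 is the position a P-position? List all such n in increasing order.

0, 1, 2, 3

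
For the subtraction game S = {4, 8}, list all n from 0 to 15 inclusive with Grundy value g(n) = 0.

0, 1, 2, 3, 12, 13, 14, 15

Grundy values for subtraction set {4, 8}:
k:     0  1  2  3  4  5  6  7  8  9 10 11 12 13 14 15
g(k):  0  0  0  0  1  1  1  1  2  2  2  2  0  0  0  0
The P-positions (g = 0) in 0..15 are 0, 1, 2, 3, 12, 13, 14, 15.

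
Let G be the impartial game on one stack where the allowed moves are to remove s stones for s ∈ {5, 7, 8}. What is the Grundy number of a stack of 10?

2

Compute g(0), g(1), … for moves {5, 7, 8}:
g(0) = mex{} = 0
g(1) = mex{} = 0
g(2) = mex{} = 0
g(3) = mex{} = 0
g(4) = mex{} = 0
g(5) = mex{0} = 1
g(6) = mex{0} = 1
g(7) = mex{0} = 1
g(8) = mex{0} = 1
g(9) = mex{0} = 1
g(10) = mex{0,1} = 2
So g(10) = 2.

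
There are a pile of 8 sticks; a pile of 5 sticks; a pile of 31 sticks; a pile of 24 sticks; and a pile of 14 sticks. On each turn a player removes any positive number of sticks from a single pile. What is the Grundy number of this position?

4

Nim-sum: 8 XOR 5 XOR 31 XOR 24 XOR 14 = 4.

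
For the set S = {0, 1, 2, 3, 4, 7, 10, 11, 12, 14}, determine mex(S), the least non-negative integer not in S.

5

The values 0, 1, 2, 3, 4 are all present; 5 is the first non-negative integer missing from the set.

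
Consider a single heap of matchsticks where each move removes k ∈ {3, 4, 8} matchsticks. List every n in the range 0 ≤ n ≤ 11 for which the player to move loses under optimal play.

0, 1, 2, 7

Grundy values for subtraction set {3, 4, 8}:
k:     0  1  2  3  4  5  6  7  8  9 10 11
g(k):  0  0  0  1  1  1  2  0  2  3  1  3
The P-positions (g = 0) in 0..11 are 0, 1, 2, 7.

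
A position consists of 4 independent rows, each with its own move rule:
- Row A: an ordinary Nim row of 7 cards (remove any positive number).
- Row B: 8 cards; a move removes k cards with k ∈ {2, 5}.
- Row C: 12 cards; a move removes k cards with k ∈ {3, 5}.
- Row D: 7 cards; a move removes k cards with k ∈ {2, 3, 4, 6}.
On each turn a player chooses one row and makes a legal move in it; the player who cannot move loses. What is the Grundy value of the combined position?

5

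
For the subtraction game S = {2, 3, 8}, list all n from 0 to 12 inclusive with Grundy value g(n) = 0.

0, 1, 5, 6, 10, 11

Build the Grundy sequence with g(k) = mex{g(k−s) : s ∈ {2, 3, 8}, s ≤ k}:
g(0) = mex{} = 0
g(1) = mex{} = 0
g(2) = mex{0} = 1
g(3) = mex{0} = 1
g(4) = mex{0,1} = 2
g(5) = mex{1} = 0
g(6) = mex{1,2} = 0
g(7) = mex{0,2} = 1
g(8) = mex{0} = 1
g(9) = mex{0,1} = 2
g(10) = mex{1} = 0
g(11) = mex{1,2} = 0
g(12) = mex{0,2} = 1
The P-positions (g = 0) in 0..12 are 0, 1, 5, 6, 10, 11.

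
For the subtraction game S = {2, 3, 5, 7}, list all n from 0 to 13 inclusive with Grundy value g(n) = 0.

0, 1, 9, 10

Grundy values for subtraction set {2, 3, 5, 7}:
k:     0  1  2  3  4  5  6  7  8  9 10 11 12 13
g(k):  0  0  1  1  2  2  3  3  4  0  0  1  1  2
The P-positions (g = 0) in 0..13 are 0, 1, 9, 10.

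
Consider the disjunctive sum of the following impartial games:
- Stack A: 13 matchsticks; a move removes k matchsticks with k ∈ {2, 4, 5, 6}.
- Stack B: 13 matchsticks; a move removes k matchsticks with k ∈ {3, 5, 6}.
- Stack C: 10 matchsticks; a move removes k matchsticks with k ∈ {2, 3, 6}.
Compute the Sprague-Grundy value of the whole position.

3

Grundy values for stack A (subtraction set {2, 4, 5, 6}):
k:     0  1  2  3  4  5  6  7  8  9 10 11 12 13
g(k):  0  0  1  1  2  2  3  3  0  0  1  1  2  2
So g(13) = 2.
For stack B, compute g(0), g(1), … with moves {3, 5, 6}:
g(0) = mex{} = 0
g(1) = mex{} = 0
g(2) = mex{} = 0
g(3) = mex{0} = 1
g(4) = mex{0} = 1
g(5) = mex{0} = 1
g(6) = mex{0,1} = 2
g(7) = mex{0,1} = 2
g(8) = mex{0,1} = 2
g(9) = mex{1,2} = 0
g(10) = mex{1,2} = 0
g(11) = mex{1,2} = 0
g(12) = mex{0,2} = 1
g(13) = mex{0,2} = 1
So g(13) = 1.
Grundy values for stack C (subtraction set {2, 3, 6}):
k:     0  1  2  3  4  5  6  7  8  9 10
g(k):  0  0  1  1  2  0  3  1  2  0  0
So g(10) = 0.
By the Sprague-Grundy theorem, the Grundy value of a sum of independent games is the XOR of the component values.
Combined value = 2 ⊕ 1 ⊕ 0 = 3.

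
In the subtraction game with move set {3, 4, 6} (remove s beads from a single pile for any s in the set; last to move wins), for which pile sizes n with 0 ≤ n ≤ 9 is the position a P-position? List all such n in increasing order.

0, 1, 2, 9

Build the Grundy sequence with g(k) = mex{g(k−s) : s ∈ {3, 4, 6}, s ≤ k}:
k:     0  1  2  3  4  5  6  7  8  9
g(k):  0  0  0  1  1  1  2  2  2  0
The P-positions (g = 0) in 0..9 are 0, 1, 2, 9.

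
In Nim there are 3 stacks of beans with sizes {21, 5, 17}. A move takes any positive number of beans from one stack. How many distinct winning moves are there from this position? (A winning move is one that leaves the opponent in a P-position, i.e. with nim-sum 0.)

In binary:
  10101  (21)
  00101  (5)
  10001  (17)
  -----
  00001  (1)
The overall nim-sum is X = 1. A stack of size p has a winning move iff p XOR X < p (reduce it to p XOR X).
  21: 21 XOR 1 = 20 < 21 — winning move (to 20).
  5: 5 XOR 1 = 4 < 5 — winning move (to 4).
  17: 17 XOR 1 = 16 < 17 — winning move (to 16).
That gives 3 winning moves.

3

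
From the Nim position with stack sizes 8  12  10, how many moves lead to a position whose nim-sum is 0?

Nim-sum: 8 ^ 12 ^ 10 = 14.
The overall nim-sum is X = 14. A stack of size p has a winning move iff p XOR X < p (reduce it to p XOR X).
  8: 8 XOR 14 = 6 < 8 — winning move (to 6).
  12: 12 XOR 14 = 2 < 12 — winning move (to 2).
  10: 10 XOR 14 = 4 < 10 — winning move (to 4).
That gives 3 winning moves.

3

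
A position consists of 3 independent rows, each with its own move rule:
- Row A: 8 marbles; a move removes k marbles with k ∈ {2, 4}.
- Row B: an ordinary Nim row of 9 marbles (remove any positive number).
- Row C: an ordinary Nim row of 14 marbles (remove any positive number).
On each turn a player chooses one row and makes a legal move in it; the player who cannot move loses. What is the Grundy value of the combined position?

6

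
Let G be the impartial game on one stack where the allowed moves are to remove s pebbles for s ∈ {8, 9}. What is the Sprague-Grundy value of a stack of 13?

1

Build the Grundy sequence with g(k) = mex{g(k−s) : s ∈ {8, 9}, s ≤ k}:
g(0) = mex{} = 0
g(1) = mex{} = 0
g(2) = mex{} = 0
g(3) = mex{} = 0
g(4) = mex{} = 0
g(5) = mex{} = 0
g(6) = mex{} = 0
g(7) = mex{} = 0
g(8) = mex{0} = 1
g(9) = mex{0} = 1
g(10) = mex{0} = 1
g(11) = mex{0} = 1
g(12) = mex{0} = 1
g(13) = mex{0} = 1
So g(13) = 1.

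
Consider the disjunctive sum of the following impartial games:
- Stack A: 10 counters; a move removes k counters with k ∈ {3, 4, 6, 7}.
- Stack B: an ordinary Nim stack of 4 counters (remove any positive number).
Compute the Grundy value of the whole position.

4

Build the Grundy sequence for stack A with g(k) = mex{g(k−s) : s ∈ {3, 4, 6, 7}, s ≤ k}:
g(0) = mex{} = 0
g(1) = mex{} = 0
g(2) = mex{} = 0
g(3) = mex{0} = 1
g(4) = mex{0} = 1
g(5) = mex{0} = 1
g(6) = mex{0,1} = 2
g(7) = mex{0,1} = 2
g(8) = mex{0,1} = 2
g(9) = mex{0,1,2} = 3
g(10) = mex{1,2} = 0
So g(10) = 0.
Stack B is a plain Nim stack of size 4, so its Grundy value is 4.
By the Sprague-Grundy theorem, the Grundy value of a sum of independent games is the XOR of the component values.
Combined value = 0 ⊕ 4 = 4.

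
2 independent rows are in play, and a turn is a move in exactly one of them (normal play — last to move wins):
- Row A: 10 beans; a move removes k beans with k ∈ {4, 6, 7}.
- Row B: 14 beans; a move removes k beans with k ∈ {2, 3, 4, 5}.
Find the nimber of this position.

2

Grundy values for row A (subtraction set {4, 6, 7}):
k:     0  1  2  3  4  5  6  7  8  9 10
g(k):  0  0  0  0  1  1  1  1  2  2  2
So g(10) = 2.
Grundy values for row B (subtraction set {2, 3, 4, 5}):
k:     0  1  2  3  4  5  6  7  8  9 10 11 12 13 14
g(k):  0  0  1  1  2  2  3  0  0  1  1  2  2  3  0
So g(14) = 0.
The value of a disjunctive sum is the nim-sum of the parts.
Combined value = 2 ⊕ 0 = 2.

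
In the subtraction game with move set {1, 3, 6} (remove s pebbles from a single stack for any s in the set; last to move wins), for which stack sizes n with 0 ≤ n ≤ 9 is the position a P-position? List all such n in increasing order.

Build the Grundy sequence with g(k) = mex{g(k−s) : s ∈ {1, 3, 6}, s ≤ k}:
k:     0  1  2  3  4  5  6  7  8  9
g(k):  0  1  0  1  0  1  2  3  2  0
The P-positions (g = 0) in 0..9 are 0, 2, 4, 9.

0, 2, 4, 9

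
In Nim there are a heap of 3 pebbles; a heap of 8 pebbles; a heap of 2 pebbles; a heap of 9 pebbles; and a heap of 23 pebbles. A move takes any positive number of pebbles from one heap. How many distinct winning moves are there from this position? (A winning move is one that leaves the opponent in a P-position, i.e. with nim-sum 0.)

Compute the nim-sum pairwise:
3 ⊕ 8 = 11
11 ⊕ 2 = 9
9 ⊕ 9 = 0
0 ⊕ 23 = 23
The overall nim-sum is X = 23. A heap of size p has a winning move iff p XOR X < p (reduce it to p XOR X).
  3: 3 XOR 23 = 20 ≥ 3 — no move.
  8: 8 XOR 23 = 31 ≥ 8 — no move.
  2: 2 XOR 23 = 21 ≥ 2 — no move.
  9: 9 XOR 23 = 30 ≥ 9 — no move.
  23: 23 XOR 23 = 0 < 23 — winning move (to 0).
That gives 1 winning move.

1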